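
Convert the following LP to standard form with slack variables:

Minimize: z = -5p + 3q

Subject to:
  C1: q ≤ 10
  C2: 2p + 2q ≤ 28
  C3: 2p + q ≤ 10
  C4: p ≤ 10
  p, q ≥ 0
min z = -5p + 3q

s.t.
  q + s1 = 10
  2p + 2q + s2 = 28
  2p + q + s3 = 10
  p + s4 = 10
  p, q, s1, s2, s3, s4 ≥ 0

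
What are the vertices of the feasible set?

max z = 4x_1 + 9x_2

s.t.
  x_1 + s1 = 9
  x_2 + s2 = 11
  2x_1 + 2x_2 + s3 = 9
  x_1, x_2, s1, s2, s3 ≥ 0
Each vertex is the intersection of two constraint boundaries that also satisfies all remaining constraints:
  x_1 = 0 and x_2 = 0 → (0, 0)
  2x_1 + 2x_2 = 9 and x_2 = 0 → (4.5, 0)
  2x_1 + 2x_2 = 9 and x_1 = 0 → (0, 4.5)

Vertices: (0, 0), (4.5, 0), (0, 4.5)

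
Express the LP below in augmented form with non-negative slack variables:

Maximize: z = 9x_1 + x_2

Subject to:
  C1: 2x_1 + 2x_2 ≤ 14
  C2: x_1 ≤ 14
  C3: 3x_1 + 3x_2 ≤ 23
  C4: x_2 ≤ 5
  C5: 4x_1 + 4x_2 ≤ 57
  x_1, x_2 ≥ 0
max z = 9x_1 + x_2

s.t.
  2x_1 + 2x_2 + s1 = 14
  x_1 + s2 = 14
  3x_1 + 3x_2 + s3 = 23
  x_2 + s4 = 5
  4x_1 + 4x_2 + s5 = 57
  x_1, x_2, s1, s2, s3, s4, s5 ≥ 0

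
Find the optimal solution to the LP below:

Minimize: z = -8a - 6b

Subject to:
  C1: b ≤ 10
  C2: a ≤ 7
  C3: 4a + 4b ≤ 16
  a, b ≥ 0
a = 4, b = 0, z = -32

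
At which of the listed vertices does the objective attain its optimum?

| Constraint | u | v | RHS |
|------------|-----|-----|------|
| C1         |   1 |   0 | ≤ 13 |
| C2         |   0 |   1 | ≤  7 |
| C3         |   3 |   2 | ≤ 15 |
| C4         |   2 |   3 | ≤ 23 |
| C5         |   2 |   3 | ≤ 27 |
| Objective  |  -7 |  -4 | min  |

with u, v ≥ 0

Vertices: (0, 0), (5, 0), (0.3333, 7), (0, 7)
Evaluating z = -7u - 4v at each vertex:
  (0, 0): z = 0
  (5, 0): z = -35
  (0.3333, 7): z = -30.33
  (0, 7): z = -28

The smallest value is z = -35, attained at (5, 0).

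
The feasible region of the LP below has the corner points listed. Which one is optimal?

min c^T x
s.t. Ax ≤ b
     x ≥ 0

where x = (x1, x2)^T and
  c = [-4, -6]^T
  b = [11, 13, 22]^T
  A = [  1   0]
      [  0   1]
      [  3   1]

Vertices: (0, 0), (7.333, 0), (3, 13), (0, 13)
Evaluating z = -4x1 - 6x2 at each vertex:
  (0, 0): z = 0
  (7.333, 0): z = -29.33
  (3, 13): z = -90
  (0, 13): z = -78

The smallest value is z = -90, attained at (3, 13).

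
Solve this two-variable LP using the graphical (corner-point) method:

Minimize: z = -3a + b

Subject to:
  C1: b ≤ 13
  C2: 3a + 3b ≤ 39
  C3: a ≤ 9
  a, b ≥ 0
a = 9, b = 0, z = -27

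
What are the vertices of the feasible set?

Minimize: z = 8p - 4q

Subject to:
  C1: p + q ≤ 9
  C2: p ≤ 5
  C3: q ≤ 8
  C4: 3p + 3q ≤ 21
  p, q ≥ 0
Each vertex is the intersection of two constraint boundaries that also satisfies all remaining constraints:
  p = 0 and q = 0 → (0, 0)
  p = 5 and q = 0 → (5, 0)
  p = 5 and 3p + 3q = 21 → (5, 2)
  3p + 3q = 21 and p = 0 → (0, 7)

Vertices: (0, 0), (5, 0), (5, 2), (0, 7)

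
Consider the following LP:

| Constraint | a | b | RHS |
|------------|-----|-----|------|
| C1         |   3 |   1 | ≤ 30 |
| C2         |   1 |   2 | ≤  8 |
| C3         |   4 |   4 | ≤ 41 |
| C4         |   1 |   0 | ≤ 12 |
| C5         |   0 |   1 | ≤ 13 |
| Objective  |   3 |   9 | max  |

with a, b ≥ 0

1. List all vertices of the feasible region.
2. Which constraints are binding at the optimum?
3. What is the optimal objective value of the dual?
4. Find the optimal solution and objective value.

1. (0, 0), (8, 0), (0, 4)
2. C2, a ≥ 0
3. 36 (by strong duality, equal to the primal optimum)
4. a = 0, b = 4, z = 36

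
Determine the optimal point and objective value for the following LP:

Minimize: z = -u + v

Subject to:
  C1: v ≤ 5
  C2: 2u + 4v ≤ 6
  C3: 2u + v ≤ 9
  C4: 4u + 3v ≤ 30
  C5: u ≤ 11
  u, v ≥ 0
u = 3, v = 0, z = -3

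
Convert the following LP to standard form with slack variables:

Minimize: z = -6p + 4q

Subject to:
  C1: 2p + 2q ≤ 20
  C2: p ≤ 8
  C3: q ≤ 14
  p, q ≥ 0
min z = -6p + 4q

s.t.
  2p + 2q + s1 = 20
  p + s2 = 8
  q + s3 = 14
  p, q, s1, s2, s3 ≥ 0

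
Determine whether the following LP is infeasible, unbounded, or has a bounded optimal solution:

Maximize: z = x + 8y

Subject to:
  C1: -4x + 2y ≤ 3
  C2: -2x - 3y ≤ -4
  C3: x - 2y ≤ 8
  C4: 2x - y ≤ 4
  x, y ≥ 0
Feasible point: (1, 1) satisfies every constraint, so the LP is feasible.
Direction d = (1, 2): for each constraint row a, a·d ≤ 0 —
  (-4)(1) + (2)(2) = 0 ≤ 0
  (-2)(1) + (-3)(2) = -8 ≤ 0
  (1)(1) + (-2)(2) = -3 ≤ 0
  (2)(1) + (-1)(2) = 0 ≤ 0
and d ≥ 0, so (1, 1) + t·d stays feasible for every t ≥ 0. Along this ray z = x + 8y changes by 17 per unit t, so z → +∞.

The LP is unbounded; z can be made arbitrarily large.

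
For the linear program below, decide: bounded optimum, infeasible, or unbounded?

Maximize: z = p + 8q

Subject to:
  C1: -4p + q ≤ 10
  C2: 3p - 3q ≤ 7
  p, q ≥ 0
Feasible point: (0, 0) satisfies every constraint, so the LP is feasible.
Direction d = (1, 1): for each constraint row a, a·d ≤ 0 —
  (-4)(1) + (1)(1) = -3 ≤ 0
  (3)(1) + (-3)(1) = 0 ≤ 0
and d ≥ 0, so (0, 0) + t·d stays feasible for every t ≥ 0. Along this ray z = p + 8q changes by 9 per unit t, so z → +∞.

Unbounded — the objective can increase without bound over the feasible region.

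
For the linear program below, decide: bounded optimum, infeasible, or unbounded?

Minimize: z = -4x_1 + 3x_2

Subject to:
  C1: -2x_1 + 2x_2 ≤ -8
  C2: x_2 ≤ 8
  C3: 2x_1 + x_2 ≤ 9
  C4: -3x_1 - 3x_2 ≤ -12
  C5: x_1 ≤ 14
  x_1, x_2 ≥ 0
The point (4.5, 0) satisfies every constraint, so the LP is feasible; the constraints give x_1 ≤ 14 and x_2 ≤ 8, which with x_1, x_2 ≥ 0 keep the feasible region inside a bounded box. A feasible, bounded LP attains a finite optimum at a vertex.

Evaluating z = -4x_1 + 3x_2 at each vertex:
  (4, 0): z = -16
  (4.5, 0): z = -18
  (4.333, 0.3333): z = -16.33

Bounded optimum: z* = -18 at (4.5, 0).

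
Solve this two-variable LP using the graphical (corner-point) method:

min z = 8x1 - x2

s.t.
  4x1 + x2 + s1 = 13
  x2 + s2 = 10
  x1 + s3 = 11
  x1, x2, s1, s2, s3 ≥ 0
Each vertex is the intersection of two constraint boundaries that also satisfies all remaining constraints:
  x1 = 0 and x2 = 0 → (0, 0)
  4x1 + x2 = 13 and x2 = 0 → (3.25, 0)
  4x1 + x2 = 13 and x2 = 10 → (0.75, 10)
  x2 = 10 and x1 = 0 → (0, 10)

Evaluating z = 8x1 - x2 at each vertex:
  (0, 0): z = 0
  (3.25, 0): z = 26
  (0.75, 10): z = -4
  (0, 10): z = -10

The minimum is at (0, 10) with z = -10.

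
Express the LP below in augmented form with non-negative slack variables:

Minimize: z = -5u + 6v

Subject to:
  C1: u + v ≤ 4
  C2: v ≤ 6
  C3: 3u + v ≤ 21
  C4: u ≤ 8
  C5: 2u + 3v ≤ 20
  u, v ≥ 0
min z = -5u + 6v

s.t.
  u + v + s1 = 4
  v + s2 = 6
  3u + v + s3 = 21
  u + s4 = 8
  2u + 3v + s5 = 20
  u, v, s1, s2, s3, s4, s5 ≥ 0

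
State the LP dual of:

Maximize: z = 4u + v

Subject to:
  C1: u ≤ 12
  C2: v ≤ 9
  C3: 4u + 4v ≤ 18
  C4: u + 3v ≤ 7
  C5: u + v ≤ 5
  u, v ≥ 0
Minimize: z = 12y1 + 9y2 + 18y3 + 7y4 + 5y5

Subject to:
  C1: -y1 - 4y3 - y4 - y5 ≤ -4
  C2: -y2 - 4y3 - 3y4 - y5 ≤ -1
  y1, y2, y3, y4, y5 ≥ 0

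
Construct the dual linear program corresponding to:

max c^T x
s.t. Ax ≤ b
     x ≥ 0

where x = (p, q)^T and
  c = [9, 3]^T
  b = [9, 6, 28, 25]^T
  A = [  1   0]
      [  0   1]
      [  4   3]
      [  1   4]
Minimize: z = 9y1 + 6y2 + 28y3 + 25y4

Subject to:
  C1: -y1 - 4y3 - y4 ≤ -9
  C2: -y2 - 3y3 - 4y4 ≤ -3
  y1, y2, y3, y4 ≥ 0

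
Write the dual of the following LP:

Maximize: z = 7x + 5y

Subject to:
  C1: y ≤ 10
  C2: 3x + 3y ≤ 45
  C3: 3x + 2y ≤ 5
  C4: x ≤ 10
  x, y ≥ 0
Minimize: z = 10y1 + 45y2 + 5y3 + 10y4

Subject to:
  C1: -3y2 - 3y3 - y4 ≤ -7
  C2: -y1 - 3y2 - 2y3 ≤ -5
  y1, y2, y3, y4 ≥ 0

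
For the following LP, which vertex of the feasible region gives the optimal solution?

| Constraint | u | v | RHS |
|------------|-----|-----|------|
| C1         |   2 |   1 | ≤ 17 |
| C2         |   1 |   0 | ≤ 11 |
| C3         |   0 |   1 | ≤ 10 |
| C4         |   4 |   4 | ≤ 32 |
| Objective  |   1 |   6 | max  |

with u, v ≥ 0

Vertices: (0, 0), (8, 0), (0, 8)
(0, 8) with z = 48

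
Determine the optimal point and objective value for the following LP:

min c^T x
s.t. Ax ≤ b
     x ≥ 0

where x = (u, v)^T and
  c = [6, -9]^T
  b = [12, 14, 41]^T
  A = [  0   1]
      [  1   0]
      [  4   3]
u = 0, v = 12, z = -108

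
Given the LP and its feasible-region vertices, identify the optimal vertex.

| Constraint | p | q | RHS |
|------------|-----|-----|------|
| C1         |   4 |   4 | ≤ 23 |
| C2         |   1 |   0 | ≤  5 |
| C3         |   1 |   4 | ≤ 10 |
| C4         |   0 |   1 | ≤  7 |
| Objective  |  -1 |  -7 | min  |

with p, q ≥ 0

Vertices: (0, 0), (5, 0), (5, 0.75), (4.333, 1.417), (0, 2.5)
(0, 2.5) with z = -17.5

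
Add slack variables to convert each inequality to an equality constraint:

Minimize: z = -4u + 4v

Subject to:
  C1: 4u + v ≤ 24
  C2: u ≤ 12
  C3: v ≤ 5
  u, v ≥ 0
min z = -4u + 4v

s.t.
  4u + v + s1 = 24
  u + s2 = 12
  v + s3 = 5
  u, v, s1, s2, s3 ≥ 0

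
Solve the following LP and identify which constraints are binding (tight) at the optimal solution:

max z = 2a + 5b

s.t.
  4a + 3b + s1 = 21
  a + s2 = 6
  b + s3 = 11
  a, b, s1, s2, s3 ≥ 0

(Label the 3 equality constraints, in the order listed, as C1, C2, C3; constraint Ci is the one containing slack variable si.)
Optimal: a = 0, b = 7
Binding: C1, a ≥ 0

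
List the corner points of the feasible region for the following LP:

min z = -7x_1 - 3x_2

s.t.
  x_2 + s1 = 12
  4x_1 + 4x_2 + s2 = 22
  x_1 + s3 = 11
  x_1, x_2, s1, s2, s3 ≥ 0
Each vertex is the intersection of two constraint boundaries that also satisfies all remaining constraints:
  x_1 = 0 and x_2 = 0 → (0, 0)
  4x_1 + 4x_2 = 22 and x_2 = 0 → (5.5, 0)
  4x_1 + 4x_2 = 22 and x_1 = 0 → (0, 5.5)

Vertices: (0, 0), (5.5, 0), (0, 5.5)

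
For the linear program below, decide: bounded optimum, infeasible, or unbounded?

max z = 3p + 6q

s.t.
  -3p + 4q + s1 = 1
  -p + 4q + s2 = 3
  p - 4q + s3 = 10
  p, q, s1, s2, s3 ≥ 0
Feasible point: (0, 0) satisfies every constraint, so the LP is feasible.
Direction d = (4, 1): for each constraint row a, a·d ≤ 0 —
  (-3)(4) + (4)(1) = -8 ≤ 0
  (-1)(4) + (4)(1) = 0 ≤ 0
  (1)(4) + (-4)(1) = 0 ≤ 0
and d ≥ 0, so (0, 0) + t·d stays feasible for every t ≥ 0. Along this ray z = 3p + 6q changes by 18 per unit t, so z → +∞.

Unbounded: there is a feasible ray along which z → +∞.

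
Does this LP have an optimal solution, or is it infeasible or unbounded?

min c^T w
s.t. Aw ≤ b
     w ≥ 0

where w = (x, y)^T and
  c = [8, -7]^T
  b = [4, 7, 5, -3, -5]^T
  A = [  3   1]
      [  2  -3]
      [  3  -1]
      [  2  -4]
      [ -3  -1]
One constraint requires 3x + y ≤ 4, while the constraint -3x - y ≤ -5 is equivalent to 3x + y ≥ 5. Together they would need 5 ≤ 3x + y ≤ 4, which is impossible since 5 > 4. No point satisfies all constraints.

Infeasible — the constraint set is empty.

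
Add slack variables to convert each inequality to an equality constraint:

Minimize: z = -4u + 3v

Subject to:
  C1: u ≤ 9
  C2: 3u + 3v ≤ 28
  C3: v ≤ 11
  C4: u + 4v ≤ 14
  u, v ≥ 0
min z = -4u + 3v

s.t.
  u + s1 = 9
  3u + 3v + s2 = 28
  v + s3 = 11
  u + 4v + s4 = 14
  u, v, s1, s2, s3, s4 ≥ 0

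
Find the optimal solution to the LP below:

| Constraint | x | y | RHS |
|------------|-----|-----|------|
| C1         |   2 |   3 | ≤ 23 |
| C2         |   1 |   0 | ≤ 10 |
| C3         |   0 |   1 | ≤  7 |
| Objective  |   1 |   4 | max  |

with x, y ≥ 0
Each vertex is the intersection of two constraint boundaries that also satisfies all remaining constraints:
  x = 0 and y = 0 → (0, 0)
  x = 10 and y = 0 → (10, 0)
  2x + 3y = 23 and x = 10 → (10, 1)
  2x + 3y = 23 and y = 7 → (1, 7)
  y = 7 and x = 0 → (0, 7)

Evaluating z = x + 4y at each vertex:
  (0, 0): z = 0
  (10, 0): z = 10
  (10, 1): z = 14
  (1, 7): z = 29
  (0, 7): z = 28

The maximum is at (1, 7) with z = 29.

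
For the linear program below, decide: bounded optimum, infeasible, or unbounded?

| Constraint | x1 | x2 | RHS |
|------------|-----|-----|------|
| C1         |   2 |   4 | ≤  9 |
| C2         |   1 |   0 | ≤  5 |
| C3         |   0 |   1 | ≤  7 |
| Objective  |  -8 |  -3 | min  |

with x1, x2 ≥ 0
The point (4.5, 0) satisfies every constraint, so the LP is feasible; the constraints give x1 ≤ 5 and x2 ≤ 7, which with x1, x2 ≥ 0 keep the feasible region inside a bounded box. A feasible, bounded LP attains a finite optimum at a vertex.

Bounded optimum: z* = -36 at (4.5, 0).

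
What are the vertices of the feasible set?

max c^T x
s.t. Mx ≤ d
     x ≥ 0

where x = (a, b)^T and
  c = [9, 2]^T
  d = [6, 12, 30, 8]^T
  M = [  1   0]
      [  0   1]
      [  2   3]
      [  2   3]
Each vertex is the intersection of two constraint boundaries that also satisfies all remaining constraints:
  a = 0 and b = 0 → (0, 0)
  2a + 3b = 8 and b = 0 → (4, 0)
  2a + 3b = 8 and a = 0 → (0, 2.667)

Vertices: (0, 0), (4, 0), (0, 2.667)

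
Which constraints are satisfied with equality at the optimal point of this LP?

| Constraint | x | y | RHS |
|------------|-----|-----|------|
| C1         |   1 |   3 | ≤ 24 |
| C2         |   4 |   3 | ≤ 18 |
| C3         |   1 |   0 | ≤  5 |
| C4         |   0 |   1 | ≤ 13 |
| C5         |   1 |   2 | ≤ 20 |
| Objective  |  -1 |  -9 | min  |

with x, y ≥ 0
Optimal: x = 0, y = 6
Slack at optimum:
  C1: slack = 6
  C2: slack = 0 (binding)
  C3: slack = 5
  C4: slack = 7
  C5: slack = 8
  x ≥ 0: x = 0 (binding)
  y ≥ 0: y = 6
Binding constraints: C2, x ≥ 0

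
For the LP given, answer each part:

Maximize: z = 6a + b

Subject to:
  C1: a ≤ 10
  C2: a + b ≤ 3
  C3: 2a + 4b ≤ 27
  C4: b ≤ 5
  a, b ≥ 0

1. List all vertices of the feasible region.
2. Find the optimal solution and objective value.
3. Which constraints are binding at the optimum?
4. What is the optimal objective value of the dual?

1. (0, 0), (3, 0), (0, 3)
2. a = 3, b = 0, z = 18
3. C2, b ≥ 0
4. 18 (by strong duality, equal to the primal optimum)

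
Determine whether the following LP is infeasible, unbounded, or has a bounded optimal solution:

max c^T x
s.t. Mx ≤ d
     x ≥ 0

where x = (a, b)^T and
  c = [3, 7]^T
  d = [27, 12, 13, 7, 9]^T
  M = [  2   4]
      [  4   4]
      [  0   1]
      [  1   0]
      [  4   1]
The point (0, 3) satisfies every constraint, so the LP is feasible; the constraints give a ≤ 7 and b ≤ 13, which with a, b ≥ 0 keep the feasible region inside a bounded box. A feasible, bounded LP attains a finite optimum at a vertex.

Evaluating z = 3a + 7b at each vertex:
  (0, 0): z = 0
  (2.25, 0): z = 6.75
  (2, 1): z = 13
  (0, 3): z = 21

Bounded optimum: z* = 21 at (0, 3).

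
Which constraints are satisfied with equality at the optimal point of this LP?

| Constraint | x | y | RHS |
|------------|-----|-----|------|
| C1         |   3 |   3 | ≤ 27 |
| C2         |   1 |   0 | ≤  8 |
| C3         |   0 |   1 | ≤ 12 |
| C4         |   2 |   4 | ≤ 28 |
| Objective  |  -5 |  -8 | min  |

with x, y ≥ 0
Optimal: x = 4, y = 5
Slack at optimum:
  C1: slack = 0 (binding)
  C2: slack = 4
  C3: slack = 7
  C4: slack = 0 (binding)
  x ≥ 0: x = 4
  y ≥ 0: y = 5
Binding constraints: C1, C4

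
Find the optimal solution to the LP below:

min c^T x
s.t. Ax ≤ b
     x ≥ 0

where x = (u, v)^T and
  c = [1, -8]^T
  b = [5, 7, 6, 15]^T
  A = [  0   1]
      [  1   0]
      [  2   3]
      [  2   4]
u = 0, v = 2, z = -16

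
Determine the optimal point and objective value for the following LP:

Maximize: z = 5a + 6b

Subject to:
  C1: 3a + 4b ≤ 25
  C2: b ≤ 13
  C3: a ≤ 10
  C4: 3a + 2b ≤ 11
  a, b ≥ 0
Each vertex is the intersection of two constraint boundaries that also satisfies all remaining constraints:
  a = 0 and b = 0 → (0, 0)
  3a + 2b = 11 and b = 0 → (3.667, 0)
  3a + 2b = 11 and a = 0 → (0, 5.5)

Evaluating z = 5a + 6b at each vertex:
  (0, 0): z = 0
  (3.667, 0): z = 18.33
  (0, 5.5): z = 33

The maximum is at (0, 5.5) with z = 33.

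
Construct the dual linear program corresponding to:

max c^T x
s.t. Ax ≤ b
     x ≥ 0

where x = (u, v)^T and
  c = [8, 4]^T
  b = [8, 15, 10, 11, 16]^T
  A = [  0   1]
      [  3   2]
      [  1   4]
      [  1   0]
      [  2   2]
Minimize: z = 8y1 + 15y2 + 10y3 + 11y4 + 16y5

Subject to:
  C1: -3y2 - y3 - y4 - 2y5 ≤ -8
  C2: -y1 - 2y2 - 4y3 - 2y5 ≤ -4
  y1, y2, y3, y4, y5 ≥ 0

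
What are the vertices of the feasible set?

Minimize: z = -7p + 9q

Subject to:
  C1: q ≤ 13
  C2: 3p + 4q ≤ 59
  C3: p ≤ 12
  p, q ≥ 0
Each vertex is the intersection of two constraint boundaries that also satisfies all remaining constraints:
  p = 0 and q = 0 → (0, 0)
  p = 12 and q = 0 → (12, 0)
  3p + 4q = 59 and p = 12 → (12, 5.75)
  q = 13 and 3p + 4q = 59 → (2.333, 13)
  q = 13 and p = 0 → (0, 13)

Vertices: (0, 0), (12, 0), (12, 5.75), (2.333, 13), (0, 13)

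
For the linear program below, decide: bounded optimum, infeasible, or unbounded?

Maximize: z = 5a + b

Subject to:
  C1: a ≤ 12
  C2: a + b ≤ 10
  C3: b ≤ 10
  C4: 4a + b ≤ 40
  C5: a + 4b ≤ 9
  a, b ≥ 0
The point (9, 0) satisfies every constraint, so the LP is feasible; the constraints give a ≤ 12 and b ≤ 10, which with a, b ≥ 0 keep the feasible region inside a bounded box. A feasible, bounded LP attains a finite optimum at a vertex.

Evaluating z = 5a + b at each vertex:
  (0, 0): z = 0
  (9, 0): z = 45
  (0, 2.25): z = 2.25

The LP has an optimal solution: (9, 0) with z = 45.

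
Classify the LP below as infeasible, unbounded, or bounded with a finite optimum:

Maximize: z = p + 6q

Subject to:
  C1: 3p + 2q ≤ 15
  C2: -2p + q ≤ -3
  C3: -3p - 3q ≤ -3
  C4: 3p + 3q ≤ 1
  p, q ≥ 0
C4 requires 3p + 3q ≤ 1, while C3 (-3p - 3q ≤ -3) is equivalent to 3p + 3q ≥ 3. Together they would need 3 ≤ 3p + 3q ≤ 1, which is impossible since 3 > 1. No point satisfies all constraints.

The feasible region is empty; the LP is infeasible.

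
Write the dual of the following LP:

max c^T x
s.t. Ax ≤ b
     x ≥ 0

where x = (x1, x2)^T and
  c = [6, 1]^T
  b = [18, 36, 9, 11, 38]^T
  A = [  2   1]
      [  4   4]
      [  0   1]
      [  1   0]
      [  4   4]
Minimize: z = 18y1 + 36y2 + 9y3 + 11y4 + 38y5

Subject to:
  C1: -2y1 - 4y2 - y4 - 4y5 ≤ -6
  C2: -y1 - 4y2 - y3 - 4y5 ≤ -1
  y1, y2, y3, y4, y5 ≥ 0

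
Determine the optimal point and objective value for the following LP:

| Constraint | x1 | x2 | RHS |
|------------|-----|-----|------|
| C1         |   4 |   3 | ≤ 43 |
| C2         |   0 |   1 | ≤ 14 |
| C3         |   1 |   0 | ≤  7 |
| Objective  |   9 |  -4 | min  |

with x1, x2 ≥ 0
Each vertex is the intersection of two constraint boundaries that also satisfies all remaining constraints:
  x1 = 0 and x2 = 0 → (0, 0)
  x1 = 7 and x2 = 0 → (7, 0)
  4x1 + 3x2 = 43 and x1 = 7 → (7, 5)
  4x1 + 3x2 = 43 and x2 = 14 → (0.25, 14)
  x2 = 14 and x1 = 0 → (0, 14)

Evaluating z = 9x1 - 4x2 at each vertex:
  (0, 0): z = 0
  (7, 0): z = 63
  (7, 5): z = 43
  (0.25, 14): z = -53.75
  (0, 14): z = -56

The minimum is at (0, 14) with z = -56.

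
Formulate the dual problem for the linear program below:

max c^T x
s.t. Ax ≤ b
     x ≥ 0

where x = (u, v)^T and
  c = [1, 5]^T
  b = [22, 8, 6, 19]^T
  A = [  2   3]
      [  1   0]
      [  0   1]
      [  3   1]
Minimize: z = 22y1 + 8y2 + 6y3 + 19y4

Subject to:
  C1: -2y1 - y2 - 3y4 ≤ -1
  C2: -3y1 - y3 - y4 ≤ -5
  y1, y2, y3, y4 ≥ 0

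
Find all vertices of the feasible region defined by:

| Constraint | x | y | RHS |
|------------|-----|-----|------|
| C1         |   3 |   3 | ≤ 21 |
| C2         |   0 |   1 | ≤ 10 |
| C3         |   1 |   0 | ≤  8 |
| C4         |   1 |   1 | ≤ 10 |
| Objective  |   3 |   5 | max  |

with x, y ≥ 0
Each vertex is the intersection of two constraint boundaries that also satisfies all remaining constraints:
  x = 0 and y = 0 → (0, 0)
  3x + 3y = 21 and y = 0 → (7, 0)
  3x + 3y = 21 and x = 0 → (0, 7)

Vertices: (0, 0), (7, 0), (0, 7)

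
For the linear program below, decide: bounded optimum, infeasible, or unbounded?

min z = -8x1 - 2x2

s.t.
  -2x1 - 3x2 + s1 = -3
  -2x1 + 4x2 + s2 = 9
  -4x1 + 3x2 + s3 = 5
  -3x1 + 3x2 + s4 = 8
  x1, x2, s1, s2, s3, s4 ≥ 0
Feasible point: (0, 1) satisfies every constraint, so the LP is feasible.
Direction d = (1, 0): for each constraint row a, a·d ≤ 0 —
  (-2)(1) + (-3)(0) = -2 ≤ 0
  (-2)(1) + (4)(0) = -2 ≤ 0
  (-4)(1) + (3)(0) = -4 ≤ 0
  (-3)(1) + (3)(0) = -3 ≤ 0
and d ≥ 0, so (0, 1) + t·d stays feasible for every t ≥ 0. Along this ray z = -8x1 - 2x2 changes by -8 per unit t, so z → −∞.

Unbounded — the objective can decrease without bound over the feasible region.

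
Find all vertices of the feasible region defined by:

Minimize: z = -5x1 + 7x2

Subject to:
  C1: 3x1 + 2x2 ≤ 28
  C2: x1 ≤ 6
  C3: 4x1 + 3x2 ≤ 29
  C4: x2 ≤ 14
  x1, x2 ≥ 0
Each vertex is the intersection of two constraint boundaries that also satisfies all remaining constraints:
  x1 = 0 and x2 = 0 → (0, 0)
  x1 = 6 and x2 = 0 → (6, 0)
  x1 = 6 and 4x1 + 3x2 = 29 → (6, 1.667)
  4x1 + 3x2 = 29 and x1 = 0 → (0, 9.667)

Vertices: (0, 0), (6, 0), (6, 1.667), (0, 9.667)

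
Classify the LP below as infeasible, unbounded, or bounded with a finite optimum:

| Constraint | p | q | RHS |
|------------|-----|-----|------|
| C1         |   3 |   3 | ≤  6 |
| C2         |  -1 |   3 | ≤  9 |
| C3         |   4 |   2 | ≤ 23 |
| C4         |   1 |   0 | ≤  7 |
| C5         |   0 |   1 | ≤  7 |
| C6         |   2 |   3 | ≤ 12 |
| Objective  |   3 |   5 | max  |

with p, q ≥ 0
The point (0, 2) satisfies every constraint, so the LP is feasible; the constraints give p ≤ 7 and q ≤ 7, which with p, q ≥ 0 keep the feasible region inside a bounded box. A feasible, bounded LP attains a finite optimum at a vertex.

Feasible with finite optimum z* = 10 at (0, 2).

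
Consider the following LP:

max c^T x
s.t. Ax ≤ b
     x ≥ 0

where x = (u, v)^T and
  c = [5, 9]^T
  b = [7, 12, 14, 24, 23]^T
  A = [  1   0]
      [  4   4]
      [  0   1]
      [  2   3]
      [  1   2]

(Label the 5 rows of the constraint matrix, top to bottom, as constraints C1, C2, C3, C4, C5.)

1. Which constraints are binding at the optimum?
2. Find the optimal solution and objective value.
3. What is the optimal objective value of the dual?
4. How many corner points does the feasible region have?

1. C2, u ≥ 0
2. u = 0, v = 3, z = 27
3. 27 (by strong duality, equal to the primal optimum)
4. 3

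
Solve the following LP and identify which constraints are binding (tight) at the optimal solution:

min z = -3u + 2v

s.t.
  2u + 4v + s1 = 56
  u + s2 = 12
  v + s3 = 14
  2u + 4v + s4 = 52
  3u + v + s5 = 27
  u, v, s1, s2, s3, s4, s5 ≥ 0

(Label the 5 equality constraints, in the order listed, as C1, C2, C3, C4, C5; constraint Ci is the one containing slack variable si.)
Optimal: u = 9, v = 0
Binding: C5, v ≥ 0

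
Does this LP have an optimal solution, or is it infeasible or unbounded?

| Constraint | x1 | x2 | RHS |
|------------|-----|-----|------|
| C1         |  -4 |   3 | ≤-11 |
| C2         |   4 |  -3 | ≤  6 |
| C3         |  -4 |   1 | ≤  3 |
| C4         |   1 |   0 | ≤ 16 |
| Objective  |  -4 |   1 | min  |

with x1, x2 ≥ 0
C2 requires 4x1 - 3x2 ≤ 6, while C1 (-4x1 + 3x2 ≤ -11) is equivalent to 4x1 - 3x2 ≥ 11. Together they would need 11 ≤ 4x1 - 3x2 ≤ 6, which is impossible since 11 > 6. No point satisfies all constraints.

Infeasible — the constraint set is empty.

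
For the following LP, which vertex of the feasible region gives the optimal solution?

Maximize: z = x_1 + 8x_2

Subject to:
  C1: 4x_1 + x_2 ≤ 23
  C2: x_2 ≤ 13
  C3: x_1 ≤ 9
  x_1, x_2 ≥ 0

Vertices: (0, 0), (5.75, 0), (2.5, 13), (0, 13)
Evaluating z = x_1 + 8x_2 at each vertex:
  (0, 0): z = 0
  (5.75, 0): z = 5.75
  (2.5, 13): z = 106.5
  (0, 13): z = 104

The largest value is z = 106.5, attained at (2.5, 13).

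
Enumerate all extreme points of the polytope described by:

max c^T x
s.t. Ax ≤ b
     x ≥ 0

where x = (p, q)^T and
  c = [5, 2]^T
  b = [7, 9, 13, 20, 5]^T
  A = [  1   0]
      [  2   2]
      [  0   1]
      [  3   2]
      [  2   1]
Each vertex is the intersection of two constraint boundaries that also satisfies all remaining constraints:
  p = 0 and q = 0 → (0, 0)
  2p + q = 5 and q = 0 → (2.5, 0)
  2p + 2q = 9 and 2p + q = 5 → (0.5, 4)
  2p + 2q = 9 and p = 0 → (0, 4.5)

Vertices: (0, 0), (2.5, 0), (0.5, 4), (0, 4.5)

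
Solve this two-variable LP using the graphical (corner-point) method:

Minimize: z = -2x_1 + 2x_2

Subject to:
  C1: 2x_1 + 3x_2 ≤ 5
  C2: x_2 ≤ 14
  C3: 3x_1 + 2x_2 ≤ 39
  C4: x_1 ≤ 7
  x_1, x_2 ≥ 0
Each vertex is the intersection of two constraint boundaries that also satisfies all remaining constraints:
  x_1 = 0 and x_2 = 0 → (0, 0)
  2x_1 + 3x_2 = 5 and x_2 = 0 → (2.5, 0)
  2x_1 + 3x_2 = 5 and x_1 = 0 → (0, 1.667)

Evaluating z = -2x_1 + 2x_2 at each vertex:
  (0, 0): z = 0
  (2.5, 0): z = -5
  (0, 1.667): z = 3.333

The minimum is at (2.5, 0) with z = -5.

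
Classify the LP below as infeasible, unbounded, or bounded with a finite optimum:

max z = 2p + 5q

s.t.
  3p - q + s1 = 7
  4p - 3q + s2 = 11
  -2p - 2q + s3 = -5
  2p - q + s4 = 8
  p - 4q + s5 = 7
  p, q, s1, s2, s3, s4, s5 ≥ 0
Feasible point: (0, 3) satisfies every constraint, so the LP is feasible.
Direction d = (0, 1): for each constraint row a, a·d ≤ 0 —
  (3)(0) + (-1)(1) = -1 ≤ 0
  (4)(0) + (-3)(1) = -3 ≤ 0
  (-2)(0) + (-2)(1) = -2 ≤ 0
  (2)(0) + (-1)(1) = -1 ≤ 0
  (1)(0) + (-4)(1) = -4 ≤ 0
and d ≥ 0, so (0, 3) + t·d stays feasible for every t ≥ 0. Along this ray z = 2p + 5q changes by 5 per unit t, so z → +∞.

Unbounded: there is a feasible ray along which z → +∞.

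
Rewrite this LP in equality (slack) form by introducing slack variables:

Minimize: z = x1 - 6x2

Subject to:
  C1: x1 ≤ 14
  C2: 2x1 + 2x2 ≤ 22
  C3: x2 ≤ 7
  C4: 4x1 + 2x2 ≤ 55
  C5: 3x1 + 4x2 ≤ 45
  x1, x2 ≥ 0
min z = x1 - 6x2

s.t.
  x1 + s1 = 14
  2x1 + 2x2 + s2 = 22
  x2 + s3 = 7
  4x1 + 2x2 + s4 = 55
  3x1 + 4x2 + s5 = 45
  x1, x2, s1, s2, s3, s4, s5 ≥ 0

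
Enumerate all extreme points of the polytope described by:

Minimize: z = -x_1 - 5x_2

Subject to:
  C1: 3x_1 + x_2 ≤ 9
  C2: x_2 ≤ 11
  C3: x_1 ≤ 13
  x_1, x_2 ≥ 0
Each vertex is the intersection of two constraint boundaries that also satisfies all remaining constraints:
  x_1 = 0 and x_2 = 0 → (0, 0)
  3x_1 + x_2 = 9 and x_2 = 0 → (3, 0)
  3x_1 + x_2 = 9 and x_1 = 0 → (0, 9)

Vertices: (0, 0), (3, 0), (0, 9)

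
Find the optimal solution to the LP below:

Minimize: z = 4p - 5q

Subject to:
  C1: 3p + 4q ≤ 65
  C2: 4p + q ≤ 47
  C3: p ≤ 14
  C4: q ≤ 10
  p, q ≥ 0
p = 0, q = 10, z = -50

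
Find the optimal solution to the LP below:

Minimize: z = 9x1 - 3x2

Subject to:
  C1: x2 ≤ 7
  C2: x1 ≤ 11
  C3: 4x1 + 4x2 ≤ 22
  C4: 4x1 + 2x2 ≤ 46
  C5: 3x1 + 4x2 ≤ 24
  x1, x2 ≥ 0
x1 = 0, x2 = 5.5, z = -16.5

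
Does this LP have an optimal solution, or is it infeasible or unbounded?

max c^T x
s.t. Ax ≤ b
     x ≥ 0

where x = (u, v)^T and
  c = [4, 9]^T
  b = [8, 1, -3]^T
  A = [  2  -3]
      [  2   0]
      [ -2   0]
One constraint requires 2u ≤ 1, while the constraint -2u ≤ -3 is equivalent to 2u ≥ 3. Together they would need 3 ≤ 2u ≤ 1, which is impossible since 3 > 1. No point satisfies all constraints.

The feasible region is empty; the LP is infeasible.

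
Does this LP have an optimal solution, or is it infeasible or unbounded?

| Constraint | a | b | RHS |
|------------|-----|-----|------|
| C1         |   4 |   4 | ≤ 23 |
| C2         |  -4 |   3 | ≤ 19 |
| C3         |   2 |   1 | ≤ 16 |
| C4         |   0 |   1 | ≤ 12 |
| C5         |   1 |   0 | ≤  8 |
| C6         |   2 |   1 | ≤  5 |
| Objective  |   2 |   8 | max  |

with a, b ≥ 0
The point (0, 5) satisfies every constraint, so the LP is feasible; the constraints give a ≤ 8 and b ≤ 12, which with a, b ≥ 0 keep the feasible region inside a bounded box. A feasible, bounded LP attains a finite optimum at a vertex.

Evaluating z = 2a + 8b at each vertex:
  (0, 0): z = 0
  (2.5, 0): z = 5
  (0, 5): z = 40

Feasible with finite optimum z* = 40 at (0, 5).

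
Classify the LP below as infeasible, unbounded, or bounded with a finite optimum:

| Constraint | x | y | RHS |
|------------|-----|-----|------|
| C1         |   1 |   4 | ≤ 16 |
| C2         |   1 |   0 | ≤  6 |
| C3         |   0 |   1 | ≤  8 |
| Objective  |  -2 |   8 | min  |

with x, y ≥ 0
The point (6, 0) satisfies every constraint, so the LP is feasible; the constraints give x ≤ 6 and y ≤ 8, which with x, y ≥ 0 keep the feasible region inside a bounded box. A feasible, bounded LP attains a finite optimum at a vertex.

Feasible with finite optimum z* = -12 at (6, 0).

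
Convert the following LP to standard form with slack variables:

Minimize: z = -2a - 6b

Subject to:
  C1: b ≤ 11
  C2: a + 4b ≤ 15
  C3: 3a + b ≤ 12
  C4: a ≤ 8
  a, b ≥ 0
min z = -2a - 6b

s.t.
  b + s1 = 11
  a + 4b + s2 = 15
  3a + b + s3 = 12
  a + s4 = 8
  a, b, s1, s2, s3, s4 ≥ 0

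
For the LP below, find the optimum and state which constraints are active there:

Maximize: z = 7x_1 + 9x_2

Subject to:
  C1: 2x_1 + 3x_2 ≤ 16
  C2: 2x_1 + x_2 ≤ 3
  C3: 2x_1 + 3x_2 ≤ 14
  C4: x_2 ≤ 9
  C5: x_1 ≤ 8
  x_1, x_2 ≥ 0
Optimal: x_1 = 0, x_2 = 3
Binding: C2, x_1 ≥ 0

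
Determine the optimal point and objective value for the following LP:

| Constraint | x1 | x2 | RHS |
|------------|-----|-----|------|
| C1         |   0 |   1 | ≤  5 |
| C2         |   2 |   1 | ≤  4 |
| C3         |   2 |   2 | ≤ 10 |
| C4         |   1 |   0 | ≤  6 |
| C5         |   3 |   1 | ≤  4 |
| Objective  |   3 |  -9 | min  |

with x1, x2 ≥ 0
Each vertex is the intersection of two constraint boundaries that also satisfies all remaining constraints:
  x1 = 0 and x2 = 0 → (0, 0)
  3x1 + x2 = 4 and x2 = 0 → (1.333, 0)
  2x1 + x2 = 4 and 3x1 + x2 = 4 → (0, 4)

Evaluating z = 3x1 - 9x2 at each vertex:
  (0, 0): z = 0
  (1.333, 0): z = 4
  (0, 4): z = -36

The minimum is at (0, 4) with z = -36.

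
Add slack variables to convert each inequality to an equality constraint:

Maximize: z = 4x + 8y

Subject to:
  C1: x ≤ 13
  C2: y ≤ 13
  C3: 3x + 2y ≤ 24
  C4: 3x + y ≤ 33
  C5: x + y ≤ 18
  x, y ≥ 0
max z = 4x + 8y

s.t.
  x + s1 = 13
  y + s2 = 13
  3x + 2y + s3 = 24
  3x + y + s4 = 33
  x + y + s5 = 18
  x, y, s1, s2, s3, s4, s5 ≥ 0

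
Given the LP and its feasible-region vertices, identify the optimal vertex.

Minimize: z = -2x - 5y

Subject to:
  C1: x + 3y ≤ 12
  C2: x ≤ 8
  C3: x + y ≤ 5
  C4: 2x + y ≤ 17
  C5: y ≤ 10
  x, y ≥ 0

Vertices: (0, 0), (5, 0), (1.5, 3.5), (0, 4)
(1.5, 3.5) with z = -20.5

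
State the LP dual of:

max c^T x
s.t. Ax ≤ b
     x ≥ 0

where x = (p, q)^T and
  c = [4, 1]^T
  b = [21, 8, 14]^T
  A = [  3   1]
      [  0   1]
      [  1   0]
Minimize: z = 21y1 + 8y2 + 14y3

Subject to:
  C1: -3y1 - y3 ≤ -4
  C2: -y1 - y2 ≤ -1
  y1, y2, y3 ≥ 0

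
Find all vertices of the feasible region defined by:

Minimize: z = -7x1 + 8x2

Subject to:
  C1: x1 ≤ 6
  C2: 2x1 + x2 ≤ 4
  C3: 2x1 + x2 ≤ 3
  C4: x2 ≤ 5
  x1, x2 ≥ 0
Each vertex is the intersection of two constraint boundaries that also satisfies all remaining constraints:
  x1 = 0 and x2 = 0 → (0, 0)
  2x1 + x2 = 3 and x2 = 0 → (1.5, 0)
  2x1 + x2 = 3 and x1 = 0 → (0, 3)

Vertices: (0, 0), (1.5, 0), (0, 3)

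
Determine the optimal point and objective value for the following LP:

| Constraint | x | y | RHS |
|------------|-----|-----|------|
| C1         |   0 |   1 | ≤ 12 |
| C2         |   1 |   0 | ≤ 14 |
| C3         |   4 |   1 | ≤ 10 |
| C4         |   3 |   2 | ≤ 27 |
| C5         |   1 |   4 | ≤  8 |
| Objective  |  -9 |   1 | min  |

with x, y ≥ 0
Each vertex is the intersection of two constraint boundaries that also satisfies all remaining constraints:
  x = 0 and y = 0 → (0, 0)
  4x + y = 10 and y = 0 → (2.5, 0)
  4x + y = 10 and x + 4y = 8 → (2.133, 1.467)
  x + 4y = 8 and x = 0 → (0, 2)

Evaluating z = -9x + y at each vertex:
  (0, 0): z = 0
  (2.5, 0): z = -22.5
  (2.133, 1.467): z = -17.73
  (0, 2): z = 2

The minimum is at (2.5, 0) with z = -22.5.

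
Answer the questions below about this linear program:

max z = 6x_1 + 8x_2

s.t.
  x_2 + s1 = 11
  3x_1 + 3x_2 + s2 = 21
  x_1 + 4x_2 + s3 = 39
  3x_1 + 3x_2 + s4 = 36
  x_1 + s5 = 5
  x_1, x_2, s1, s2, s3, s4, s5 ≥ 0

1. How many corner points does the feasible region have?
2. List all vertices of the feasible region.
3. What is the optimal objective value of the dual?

1. 4
2. (0, 0), (5, 0), (5, 2), (0, 7)
3. 56 (by strong duality, equal to the primal optimum)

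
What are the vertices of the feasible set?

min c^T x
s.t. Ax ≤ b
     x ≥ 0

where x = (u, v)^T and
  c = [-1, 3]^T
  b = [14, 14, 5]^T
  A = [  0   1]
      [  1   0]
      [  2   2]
Each vertex is the intersection of two constraint boundaries that also satisfies all remaining constraints:
  u = 0 and v = 0 → (0, 0)
  2u + 2v = 5 and v = 0 → (2.5, 0)
  2u + 2v = 5 and u = 0 → (0, 2.5)

Vertices: (0, 0), (2.5, 0), (0, 2.5)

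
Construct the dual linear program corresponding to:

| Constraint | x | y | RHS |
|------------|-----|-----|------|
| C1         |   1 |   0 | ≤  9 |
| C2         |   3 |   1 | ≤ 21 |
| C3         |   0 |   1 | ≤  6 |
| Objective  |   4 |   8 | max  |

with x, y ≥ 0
Minimize: z = 9y1 + 21y2 + 6y3

Subject to:
  C1: -y1 - 3y2 ≤ -4
  C2: -y2 - y3 ≤ -8
  y1, y2, y3 ≥ 0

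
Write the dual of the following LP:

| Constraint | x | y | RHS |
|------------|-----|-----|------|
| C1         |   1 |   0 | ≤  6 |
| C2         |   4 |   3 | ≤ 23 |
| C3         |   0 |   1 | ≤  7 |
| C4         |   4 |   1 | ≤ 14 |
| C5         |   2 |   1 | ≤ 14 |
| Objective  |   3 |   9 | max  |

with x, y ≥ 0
Minimize: z = 6y1 + 23y2 + 7y3 + 14y4 + 14y5

Subject to:
  C1: -y1 - 4y2 - 4y4 - 2y5 ≤ -3
  C2: -3y2 - y3 - y4 - y5 ≤ -9
  y1, y2, y3, y4, y5 ≥ 0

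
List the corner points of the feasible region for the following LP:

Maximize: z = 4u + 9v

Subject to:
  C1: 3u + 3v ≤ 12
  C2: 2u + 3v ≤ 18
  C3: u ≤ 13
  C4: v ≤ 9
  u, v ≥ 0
Each vertex is the intersection of two constraint boundaries that also satisfies all remaining constraints:
  u = 0 and v = 0 → (0, 0)
  3u + 3v = 12 and v = 0 → (4, 0)
  3u + 3v = 12 and u = 0 → (0, 4)

Vertices: (0, 0), (4, 0), (0, 4)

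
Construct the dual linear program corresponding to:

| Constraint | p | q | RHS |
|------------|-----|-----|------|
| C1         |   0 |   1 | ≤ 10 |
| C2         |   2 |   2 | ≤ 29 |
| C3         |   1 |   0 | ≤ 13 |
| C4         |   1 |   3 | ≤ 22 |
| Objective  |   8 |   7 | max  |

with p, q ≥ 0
Minimize: z = 10y1 + 29y2 + 13y3 + 22y4

Subject to:
  C1: -2y2 - y3 - y4 ≤ -8
  C2: -y1 - 2y2 - 3y4 ≤ -7
  y1, y2, y3, y4 ≥ 0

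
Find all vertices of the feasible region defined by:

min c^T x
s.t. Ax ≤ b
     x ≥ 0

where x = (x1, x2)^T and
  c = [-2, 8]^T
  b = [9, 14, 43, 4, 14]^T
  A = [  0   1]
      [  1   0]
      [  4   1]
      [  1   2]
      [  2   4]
Each vertex is the intersection of two constraint boundaries that also satisfies all remaining constraints:
  x1 = 0 and x2 = 0 → (0, 0)
  x1 + 2x2 = 4 and x2 = 0 → (4, 0)
  x1 + 2x2 = 4 and x1 = 0 → (0, 2)

Vertices: (0, 0), (4, 0), (0, 2)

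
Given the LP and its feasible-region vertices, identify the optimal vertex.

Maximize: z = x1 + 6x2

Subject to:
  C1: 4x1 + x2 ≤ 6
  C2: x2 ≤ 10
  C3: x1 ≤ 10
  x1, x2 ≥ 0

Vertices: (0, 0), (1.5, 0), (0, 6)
(0, 6) with z = 36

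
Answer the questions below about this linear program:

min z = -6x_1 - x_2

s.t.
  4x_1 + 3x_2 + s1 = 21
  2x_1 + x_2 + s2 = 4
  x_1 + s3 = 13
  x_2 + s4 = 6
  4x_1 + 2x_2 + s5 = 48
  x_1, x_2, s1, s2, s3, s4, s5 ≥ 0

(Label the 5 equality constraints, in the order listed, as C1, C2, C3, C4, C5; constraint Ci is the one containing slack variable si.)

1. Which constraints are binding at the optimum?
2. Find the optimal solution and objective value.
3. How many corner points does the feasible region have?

1. C2, x_2 ≥ 0
2. x_1 = 2, x_2 = 0, z = -12
3. 3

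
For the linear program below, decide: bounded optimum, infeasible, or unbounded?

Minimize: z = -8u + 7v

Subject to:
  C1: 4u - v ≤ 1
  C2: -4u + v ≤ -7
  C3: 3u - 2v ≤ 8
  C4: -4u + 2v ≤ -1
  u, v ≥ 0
C1 requires 4u - v ≤ 1, while C2 (-4u + v ≤ -7) is equivalent to 4u - v ≥ 7. Together they would need 7 ≤ 4u - v ≤ 1, which is impossible since 7 > 1. No point satisfies all constraints.

The feasible region is empty; the LP is infeasible.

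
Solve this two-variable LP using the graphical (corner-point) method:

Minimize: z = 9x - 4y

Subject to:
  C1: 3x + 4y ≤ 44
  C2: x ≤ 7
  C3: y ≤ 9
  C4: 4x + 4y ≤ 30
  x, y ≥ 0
x = 0, y = 7.5, z = -30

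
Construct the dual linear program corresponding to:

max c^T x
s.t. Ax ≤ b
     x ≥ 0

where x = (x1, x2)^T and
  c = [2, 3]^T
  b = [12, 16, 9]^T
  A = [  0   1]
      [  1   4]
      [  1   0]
Minimize: z = 12y1 + 16y2 + 9y3

Subject to:
  C1: -y2 - y3 ≤ -2
  C2: -y1 - 4y2 ≤ -3
  y1, y2, y3 ≥ 0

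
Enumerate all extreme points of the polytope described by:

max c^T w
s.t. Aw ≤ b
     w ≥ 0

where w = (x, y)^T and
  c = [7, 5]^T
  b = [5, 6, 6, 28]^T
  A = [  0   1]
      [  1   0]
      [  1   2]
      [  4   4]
Each vertex is the intersection of two constraint boundaries that also satisfies all remaining constraints:
  x = 0 and y = 0 → (0, 0)
  x = 6 and x + 2y = 6 → (6, 0)
  x + 2y = 6 and x = 0 → (0, 3)

Vertices: (0, 0), (6, 0), (0, 3)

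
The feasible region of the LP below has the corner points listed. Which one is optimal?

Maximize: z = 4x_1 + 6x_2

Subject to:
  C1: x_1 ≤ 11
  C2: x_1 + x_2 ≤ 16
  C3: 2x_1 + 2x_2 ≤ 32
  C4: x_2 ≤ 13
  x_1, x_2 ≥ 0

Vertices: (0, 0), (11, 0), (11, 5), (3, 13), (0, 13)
Evaluating z = 4x_1 + 6x_2 at each vertex:
  (0, 0): z = 0
  (11, 0): z = 44
  (11, 5): z = 74
  (3, 13): z = 90
  (0, 13): z = 78

The largest value is z = 90, attained at (3, 13).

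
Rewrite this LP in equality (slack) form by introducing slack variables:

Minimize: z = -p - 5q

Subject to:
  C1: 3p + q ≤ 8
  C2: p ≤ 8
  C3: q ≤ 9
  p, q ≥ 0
min z = -p - 5q

s.t.
  3p + q + s1 = 8
  p + s2 = 8
  q + s3 = 9
  p, q, s1, s2, s3 ≥ 0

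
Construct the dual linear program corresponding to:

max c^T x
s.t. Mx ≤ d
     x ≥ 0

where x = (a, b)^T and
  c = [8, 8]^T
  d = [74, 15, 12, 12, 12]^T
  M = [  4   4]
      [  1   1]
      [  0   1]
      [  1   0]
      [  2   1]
Minimize: z = 74y1 + 15y2 + 12y3 + 12y4 + 12y5

Subject to:
  C1: -4y1 - y2 - y4 - 2y5 ≤ -8
  C2: -4y1 - y2 - y3 - y5 ≤ -8
  y1, y2, y3, y4, y5 ≥ 0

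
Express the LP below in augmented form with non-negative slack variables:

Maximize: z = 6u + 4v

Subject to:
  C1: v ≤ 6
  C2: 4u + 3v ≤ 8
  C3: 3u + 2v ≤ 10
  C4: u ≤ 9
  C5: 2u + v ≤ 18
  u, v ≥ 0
max z = 6u + 4v

s.t.
  v + s1 = 6
  4u + 3v + s2 = 8
  3u + 2v + s3 = 10
  u + s4 = 9
  2u + v + s5 = 18
  u, v, s1, s2, s3, s4, s5 ≥ 0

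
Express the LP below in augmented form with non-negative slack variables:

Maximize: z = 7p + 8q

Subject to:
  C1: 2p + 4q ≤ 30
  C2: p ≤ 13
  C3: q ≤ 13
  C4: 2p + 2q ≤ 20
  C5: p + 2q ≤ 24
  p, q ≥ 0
max z = 7p + 8q

s.t.
  2p + 4q + s1 = 30
  p + s2 = 13
  q + s3 = 13
  2p + 2q + s4 = 20
  p + 2q + s5 = 24
  p, q, s1, s2, s3, s4, s5 ≥ 0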